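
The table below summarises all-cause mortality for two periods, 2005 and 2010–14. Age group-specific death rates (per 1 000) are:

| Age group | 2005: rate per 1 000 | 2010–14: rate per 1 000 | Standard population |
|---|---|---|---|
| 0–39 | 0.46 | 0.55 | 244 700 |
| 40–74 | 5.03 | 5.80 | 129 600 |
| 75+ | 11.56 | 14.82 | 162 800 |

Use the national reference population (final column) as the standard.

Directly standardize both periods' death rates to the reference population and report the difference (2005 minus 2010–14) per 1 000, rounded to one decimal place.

Standard total = 537 100; weights = 0.4556, 0.2413, 0.3031.
2005: 0.4556×0.46 + 0.2413×5.03 + 0.3031×11.56 = 4.9272 per 1 000.
2010–14: 0.4556×0.55 + 0.2413×5.80 + 0.3031×14.82 = 6.1422 per 1 000.
Difference = 4.9272 − 6.1422 = -1.2149.

-1.2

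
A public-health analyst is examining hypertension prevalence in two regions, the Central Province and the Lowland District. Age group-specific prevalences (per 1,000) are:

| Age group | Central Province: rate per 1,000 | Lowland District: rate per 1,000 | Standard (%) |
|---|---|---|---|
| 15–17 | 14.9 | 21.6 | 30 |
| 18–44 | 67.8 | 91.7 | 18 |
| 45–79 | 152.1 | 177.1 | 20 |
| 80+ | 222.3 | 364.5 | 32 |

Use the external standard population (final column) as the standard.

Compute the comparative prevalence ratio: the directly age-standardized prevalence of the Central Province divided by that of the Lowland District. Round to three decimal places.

0.675

Standard weights: 0.30, 0.18, 0.20, 0.32.
The Central Province: 0.3000×14.9 + 0.1800×67.8 + 0.2000×152.1 + 0.3200×222.3 = 118.2300 per 1,000.
The Lowland District: 0.3000×21.6 + 0.1800×91.7 + 0.2000×177.1 + 0.3200×364.5 = 175.0460 per 1,000.
Ratio = 118.2300 ÷ 175.0460 = 0.67542.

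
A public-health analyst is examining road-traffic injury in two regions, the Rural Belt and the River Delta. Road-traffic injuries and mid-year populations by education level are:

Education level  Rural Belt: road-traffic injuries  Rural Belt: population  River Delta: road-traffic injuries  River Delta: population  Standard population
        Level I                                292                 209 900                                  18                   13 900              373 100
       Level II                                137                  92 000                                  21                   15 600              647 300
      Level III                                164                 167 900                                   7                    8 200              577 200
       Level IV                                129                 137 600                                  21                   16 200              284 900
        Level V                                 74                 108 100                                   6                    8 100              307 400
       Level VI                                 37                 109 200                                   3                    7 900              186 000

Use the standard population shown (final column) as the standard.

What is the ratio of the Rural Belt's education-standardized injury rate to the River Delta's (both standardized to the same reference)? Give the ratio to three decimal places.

1.029

Education-specific rates per 100 000 for the Rural Belt: 139.11, 148.91, 97.68, 93.75, 68.46, 33.88.
For the River Delta: 129.50, 134.62, 85.37, 129.63, 74.07, 37.97.
Standard total = 2 375 900; weights = 0.1570, 0.2724, 0.2429, 0.1199, 0.1294, 0.0783.
The Rural Belt: 0.1570×139.11 + 0.2724×148.91 + 0.2429×97.68 + 0.1199×93.75 + 0.1294×68.46 + 0.0783×33.88 = 108.8972 per 100 000.
The River Delta: 0.1570×129.50 + 0.2724×134.62 + 0.2429×85.37 + 0.1199×129.63 + 0.1294×74.07 + 0.0783×37.97 = 105.8504 per 100 000.
Ratio = 108.8972 ÷ 105.8504 = 1.02878.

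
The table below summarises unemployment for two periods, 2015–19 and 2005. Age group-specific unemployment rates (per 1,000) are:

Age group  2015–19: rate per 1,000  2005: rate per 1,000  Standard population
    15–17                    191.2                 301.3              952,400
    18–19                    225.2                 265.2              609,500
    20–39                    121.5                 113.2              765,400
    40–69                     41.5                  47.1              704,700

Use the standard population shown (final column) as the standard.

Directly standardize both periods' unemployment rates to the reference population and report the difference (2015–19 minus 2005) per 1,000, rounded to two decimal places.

-41.83

Standard total = 3,032,000; weights = 0.3141, 0.2010, 0.2524, 0.2324.
2015–19: 0.3141×191.2 + 0.2010×225.2 + 0.2524×121.5 + 0.2324×41.5 = 145.6462 per 1,000.
2005: 0.3141×301.3 + 0.2010×265.2 + 0.2524×113.2 + 0.2324×47.1 = 187.4776 per 1,000.
Difference = 145.6462 − 187.4776 = -41.8314.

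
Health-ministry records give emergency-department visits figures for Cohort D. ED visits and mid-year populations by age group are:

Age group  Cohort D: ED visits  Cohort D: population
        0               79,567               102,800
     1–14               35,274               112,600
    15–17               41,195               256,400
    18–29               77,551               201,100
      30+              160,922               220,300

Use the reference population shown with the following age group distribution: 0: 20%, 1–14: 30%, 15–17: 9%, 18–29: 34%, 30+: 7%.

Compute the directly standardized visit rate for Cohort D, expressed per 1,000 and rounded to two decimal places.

Age-specific rates per 1,000 for Cohort D: 773.998, 313.268, 160.667, 385.634, 730.468.
Standard weights: 0.20, 0.30, 0.09, 0.34, 0.07.
Standardized rate: 0.2000×773.998 + 0.3000×313.268 + 0.0900×160.667 + 0.3400×385.634 + 0.0700×730.468 = 445.4884 per 1,000.

445.49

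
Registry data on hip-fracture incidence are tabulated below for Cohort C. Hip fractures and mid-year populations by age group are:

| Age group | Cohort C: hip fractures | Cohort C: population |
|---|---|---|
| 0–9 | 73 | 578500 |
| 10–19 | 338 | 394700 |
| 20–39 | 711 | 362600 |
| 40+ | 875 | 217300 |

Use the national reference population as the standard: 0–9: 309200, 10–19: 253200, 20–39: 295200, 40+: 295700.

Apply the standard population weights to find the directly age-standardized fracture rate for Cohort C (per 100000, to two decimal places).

175.62

Age-specific rates per 100000 for Cohort C: 12.62, 85.63, 196.08, 402.67.
Standard total = 1153300; weights = 0.2681, 0.2195, 0.2560, 0.2564.
Standardized rate: 0.2681×12.62 + 0.2195×85.63 + 0.2560×196.08 + 0.2564×402.67 = 175.6158 per 100000.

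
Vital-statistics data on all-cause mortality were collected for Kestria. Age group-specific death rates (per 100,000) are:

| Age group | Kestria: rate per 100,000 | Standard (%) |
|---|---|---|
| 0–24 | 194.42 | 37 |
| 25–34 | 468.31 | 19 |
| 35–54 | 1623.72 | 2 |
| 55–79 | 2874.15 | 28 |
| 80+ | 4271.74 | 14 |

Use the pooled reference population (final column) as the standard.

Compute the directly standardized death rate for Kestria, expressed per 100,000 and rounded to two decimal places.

Standard weights: 0.37, 0.19, 0.02, 0.28, 0.14.
Standardized rate: 0.3700×194.42 + 0.1900×468.31 + 0.0200×1623.72 + 0.2800×2874.15 + 0.1400×4271.74 = 1596.1943 per 100,000.

1596.19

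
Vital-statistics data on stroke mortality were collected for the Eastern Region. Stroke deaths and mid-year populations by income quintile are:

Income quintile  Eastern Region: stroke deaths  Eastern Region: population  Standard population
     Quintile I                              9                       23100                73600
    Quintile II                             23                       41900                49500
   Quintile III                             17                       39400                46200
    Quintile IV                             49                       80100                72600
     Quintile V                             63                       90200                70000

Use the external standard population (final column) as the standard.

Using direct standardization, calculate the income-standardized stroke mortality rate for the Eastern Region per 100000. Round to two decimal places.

54.21

Income-specific rates per 100000 for the Eastern Region: 38.96, 54.89, 43.15, 61.17, 69.84.
Standard total = 311900; weights = 0.2360, 0.1587, 0.1481, 0.2328, 0.2244.
Standardized rate: 0.2360×38.96 + 0.1587×54.89 + 0.1481×43.15 + 0.2328×61.17 + 0.2244×69.84 = 54.2111 per 100000.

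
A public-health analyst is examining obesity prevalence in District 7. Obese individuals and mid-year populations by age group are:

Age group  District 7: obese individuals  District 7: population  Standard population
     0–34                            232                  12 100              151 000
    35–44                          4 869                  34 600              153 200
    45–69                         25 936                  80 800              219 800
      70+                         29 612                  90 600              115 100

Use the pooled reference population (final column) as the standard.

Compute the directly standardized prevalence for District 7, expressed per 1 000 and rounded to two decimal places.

207.52

Age-specific rates per 1 000 for District 7: 19.174, 140.723, 320.990, 326.843.
Standard total = 639 100; weights = 0.2363, 0.2397, 0.3439, 0.1801.
Standardized rate: 0.2363×19.174 + 0.2397×140.723 + 0.3439×320.990 + 0.1801×326.843 = 207.5218 per 1 000.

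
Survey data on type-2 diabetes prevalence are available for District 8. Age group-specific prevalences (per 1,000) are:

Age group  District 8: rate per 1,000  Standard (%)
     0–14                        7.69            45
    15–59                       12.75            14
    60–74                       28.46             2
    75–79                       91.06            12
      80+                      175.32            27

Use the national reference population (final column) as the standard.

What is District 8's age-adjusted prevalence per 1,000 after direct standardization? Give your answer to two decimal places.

64.08

Standard weights: 0.45, 0.14, 0.02, 0.12, 0.27.
Standardized rate: 0.4500×7.69 + 0.1400×12.75 + 0.0200×28.46 + 0.1200×91.06 + 0.2700×175.32 = 64.0783 per 1,000.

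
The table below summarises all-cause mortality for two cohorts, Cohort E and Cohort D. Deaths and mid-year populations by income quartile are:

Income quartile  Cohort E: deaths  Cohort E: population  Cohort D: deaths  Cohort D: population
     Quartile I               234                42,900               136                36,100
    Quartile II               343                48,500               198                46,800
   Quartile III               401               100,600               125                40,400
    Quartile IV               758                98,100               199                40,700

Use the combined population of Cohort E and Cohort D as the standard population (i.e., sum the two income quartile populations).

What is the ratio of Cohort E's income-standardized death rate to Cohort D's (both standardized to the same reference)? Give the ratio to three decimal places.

1.509

Income-specific rates per 1,000 for Cohort E: 5.455, 7.072, 3.986, 7.727.
For Cohort D: 3.767, 4.231, 3.094, 4.889.
Combined standard total = 454,100; weights = 0.1740, 0.2099, 0.3105, 0.3057.
Cohort E: 0.1740×5.455 + 0.2099×7.072 + 0.3105×3.986 + 0.3057×7.727 = 6.0326 per 1,000.
Cohort D: 0.1740×3.767 + 0.2099×4.231 + 0.3105×3.094 + 0.3057×4.889 = 3.9985 per 1,000.
Ratio = 6.0326 ÷ 3.9985 = 1.50871.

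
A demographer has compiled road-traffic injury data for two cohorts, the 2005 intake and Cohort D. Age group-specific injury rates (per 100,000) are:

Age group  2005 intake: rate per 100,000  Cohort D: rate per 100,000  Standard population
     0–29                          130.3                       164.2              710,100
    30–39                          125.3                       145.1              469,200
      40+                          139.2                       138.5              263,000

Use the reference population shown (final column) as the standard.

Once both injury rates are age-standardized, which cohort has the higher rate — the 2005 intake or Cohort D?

Cohort D

Standard total = 1,442,300; weights = 0.4923, 0.3253, 0.1823.
The 2005 intake: 0.4923×130.3 + 0.3253×125.3 + 0.1823×139.2 = 130.2963 per 100,000.
Cohort D: 0.4923×164.2 + 0.3253×145.1 + 0.1823×138.5 = 153.3002 per 100,000.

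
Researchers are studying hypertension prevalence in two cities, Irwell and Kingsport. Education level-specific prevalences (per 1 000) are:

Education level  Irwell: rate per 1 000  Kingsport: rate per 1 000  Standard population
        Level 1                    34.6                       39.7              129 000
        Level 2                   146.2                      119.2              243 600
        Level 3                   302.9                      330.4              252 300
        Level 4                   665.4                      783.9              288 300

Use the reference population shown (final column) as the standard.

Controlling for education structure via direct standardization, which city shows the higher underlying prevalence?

Standard total = 913 200; weights = 0.1413, 0.2668, 0.2763, 0.3157.
Irwell: 0.1413×34.6 + 0.2668×146.2 + 0.2763×302.9 + 0.3157×665.4 = 337.6415 per 1 000.
Kingsport: 0.1413×39.7 + 0.2668×119.2 + 0.2763×330.4 + 0.3157×783.9 = 376.1681 per 1 000.

Kingsport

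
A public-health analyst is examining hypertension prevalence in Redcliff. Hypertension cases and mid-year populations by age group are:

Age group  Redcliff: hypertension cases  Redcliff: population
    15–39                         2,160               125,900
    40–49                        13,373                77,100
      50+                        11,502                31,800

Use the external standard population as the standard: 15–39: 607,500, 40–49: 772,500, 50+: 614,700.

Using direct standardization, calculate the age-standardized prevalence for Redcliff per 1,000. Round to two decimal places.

Age-specific rates per 1,000 for Redcliff: 17.156, 173.450, 361.698.
Standard total = 1,994,700; weights = 0.3046, 0.3873, 0.3082.
Standardized rate: 0.3046×17.156 + 0.3873×173.450 + 0.3082×361.698 = 183.8615 per 1,000.

183.86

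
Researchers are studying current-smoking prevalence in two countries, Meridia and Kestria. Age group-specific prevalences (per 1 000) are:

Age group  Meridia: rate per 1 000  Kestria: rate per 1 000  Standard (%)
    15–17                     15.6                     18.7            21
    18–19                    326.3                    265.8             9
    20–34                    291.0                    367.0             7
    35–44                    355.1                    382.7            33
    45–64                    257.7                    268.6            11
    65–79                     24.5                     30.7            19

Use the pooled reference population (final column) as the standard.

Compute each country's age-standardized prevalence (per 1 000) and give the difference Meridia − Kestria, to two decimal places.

Standard weights: 0.21, 0.09, 0.07, 0.33, 0.11, 0.19.
Meridia: 0.2100×15.6 + 0.0900×326.3 + 0.0700×291.0 + 0.3300×355.1 + 0.1100×257.7 + 0.1900×24.5 = 203.1980 per 1 000.
Kestria: 0.2100×18.7 + 0.0900×265.8 + 0.0700×367.0 + 0.3300×382.7 + 0.1100×268.6 + 0.1900×30.7 = 215.2090 per 1 000.
Difference = 203.1980 − 215.2090 = -12.0110.

-12.01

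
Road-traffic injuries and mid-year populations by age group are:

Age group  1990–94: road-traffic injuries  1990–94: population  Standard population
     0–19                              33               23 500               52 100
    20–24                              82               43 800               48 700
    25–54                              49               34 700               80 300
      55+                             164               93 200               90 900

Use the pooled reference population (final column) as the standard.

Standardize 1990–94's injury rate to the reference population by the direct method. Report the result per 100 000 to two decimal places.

Age-specific rates per 100 000 for 1990–94: 140.43, 187.21, 141.21, 175.97.
Standard total = 272 000; weights = 0.1915, 0.1790, 0.2952, 0.3342.
Standardized rate: 0.1915×140.43 + 0.1790×187.21 + 0.2952×141.21 + 0.3342×175.97 = 160.9117 per 100 000.

160.91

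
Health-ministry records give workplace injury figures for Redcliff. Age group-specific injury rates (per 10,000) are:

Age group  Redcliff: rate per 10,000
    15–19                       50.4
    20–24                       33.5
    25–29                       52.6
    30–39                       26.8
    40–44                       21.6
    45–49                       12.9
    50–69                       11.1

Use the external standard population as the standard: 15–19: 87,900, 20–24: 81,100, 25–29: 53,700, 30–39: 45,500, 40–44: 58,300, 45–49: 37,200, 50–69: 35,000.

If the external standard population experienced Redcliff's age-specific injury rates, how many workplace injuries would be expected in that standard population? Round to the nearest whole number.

1332

Expected workplace injuries = Σ (standard pop × age-specific rate ÷ 10,000)
= 87,900×50.4/10,000 + 81,100×33.5/10,000 + 53,700×52.6/10,000 + 45,500×26.8/10,000 + 58,300×21.6/10,000 + 37,200×12.9/10,000 + 35,000×11.1/10,000
= 443.02 + 271.69 + 282.46 + 121.94 + 125.93 + 47.99 + 38.85 = 1331.87.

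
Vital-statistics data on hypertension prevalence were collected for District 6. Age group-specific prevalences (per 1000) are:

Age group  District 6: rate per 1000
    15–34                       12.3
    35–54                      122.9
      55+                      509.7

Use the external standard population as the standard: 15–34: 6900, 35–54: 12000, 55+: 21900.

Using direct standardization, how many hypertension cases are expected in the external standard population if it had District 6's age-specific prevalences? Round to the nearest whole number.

Expected hypertension cases = Σ (standard pop × age-specific rate ÷ 1000)
= 6900×12.3/1000 + 12000×122.9/1000 + 21900×509.7/1000
= 84.87 + 1474.80 + 11162.43 = 12722.10.

12722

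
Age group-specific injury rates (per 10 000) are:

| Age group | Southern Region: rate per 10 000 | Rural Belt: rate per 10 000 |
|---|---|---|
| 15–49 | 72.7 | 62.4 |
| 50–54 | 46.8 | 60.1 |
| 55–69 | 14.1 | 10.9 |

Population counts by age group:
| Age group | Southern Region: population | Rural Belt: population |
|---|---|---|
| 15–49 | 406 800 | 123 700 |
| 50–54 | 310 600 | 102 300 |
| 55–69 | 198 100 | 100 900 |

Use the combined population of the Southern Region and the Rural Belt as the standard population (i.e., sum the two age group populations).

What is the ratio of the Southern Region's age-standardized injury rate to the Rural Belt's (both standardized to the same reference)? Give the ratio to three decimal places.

1.015

Combined standard total = 1 242 400; weights = 0.4270, 0.3323, 0.2407.
The Southern Region: 0.4270×72.7 + 0.3323×46.8 + 0.2407×14.1 = 49.9895 per 10 000.
The Rural Belt: 0.4270×62.4 + 0.3323×60.1 + 0.2407×10.9 = 49.2415 per 10 000.
Ratio = 49.9895 ÷ 49.2415 = 1.01519.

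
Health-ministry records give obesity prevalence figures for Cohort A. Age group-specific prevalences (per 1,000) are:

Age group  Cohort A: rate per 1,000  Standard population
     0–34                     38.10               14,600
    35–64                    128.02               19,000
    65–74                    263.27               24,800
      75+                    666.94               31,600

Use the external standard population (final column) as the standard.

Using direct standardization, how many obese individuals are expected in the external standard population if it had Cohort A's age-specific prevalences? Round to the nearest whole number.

30593

Expected obese individuals = Σ (standard pop × age-specific rate ÷ 1,000)
= 14,600×38.10/1,000 + 19,000×128.02/1,000 + 24,800×263.27/1,000 + 31,600×666.94/1,000
= 556.26 + 2432.38 + 6529.10 + 21075.30 = 30593.04.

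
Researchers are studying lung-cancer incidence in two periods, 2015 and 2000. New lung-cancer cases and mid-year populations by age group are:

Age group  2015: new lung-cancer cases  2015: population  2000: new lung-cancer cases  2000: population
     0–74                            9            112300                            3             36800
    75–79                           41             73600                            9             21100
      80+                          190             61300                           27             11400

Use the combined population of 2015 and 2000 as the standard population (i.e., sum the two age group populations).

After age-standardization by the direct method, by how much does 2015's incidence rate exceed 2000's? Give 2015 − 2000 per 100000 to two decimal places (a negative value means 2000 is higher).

Age-specific rates per 100000 for 2015: 8.01, 55.71, 309.95.
For 2000: 8.15, 42.65, 236.84.
Combined standard total = 316500; weights = 0.4711, 0.2992, 0.2297.
2015: 0.4711×8.01 + 0.2992×55.71 + 0.2297×309.95 = 91.6391 per 100000.
2000: 0.4711×8.15 + 0.2992×42.65 + 0.2297×236.84 = 71.0055 per 100000.
Difference = 91.6391 − 71.0055 = 20.6336.

20.63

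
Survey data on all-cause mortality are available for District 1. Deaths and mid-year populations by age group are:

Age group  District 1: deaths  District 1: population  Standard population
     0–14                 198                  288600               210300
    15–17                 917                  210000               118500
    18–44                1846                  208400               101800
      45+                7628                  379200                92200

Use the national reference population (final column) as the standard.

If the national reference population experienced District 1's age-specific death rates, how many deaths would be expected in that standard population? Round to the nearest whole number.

Age-specific rates per 100000 for District 1: 68.61, 436.67, 885.80, 2011.60.
Expected deaths = Σ (standard pop × age-specific rate ÷ 100000)
= 210300×68.61/100000 + 118500×436.67/100000 + 101800×885.80/100000 + 92200×2011.60/100000
= 144.28 + 517.45 + 901.74 + 1854.70 = 3418.17.

3418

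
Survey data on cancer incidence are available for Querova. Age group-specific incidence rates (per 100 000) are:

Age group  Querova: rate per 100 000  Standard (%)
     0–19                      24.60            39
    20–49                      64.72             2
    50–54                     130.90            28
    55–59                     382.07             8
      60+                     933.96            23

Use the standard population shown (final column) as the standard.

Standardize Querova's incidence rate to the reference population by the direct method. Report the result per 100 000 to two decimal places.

Standard weights: 0.39, 0.02, 0.28, 0.08, 0.23.
Standardized rate: 0.3900×24.60 + 0.0200×64.72 + 0.2800×130.90 + 0.0800×382.07 + 0.2300×933.96 = 292.9168 per 100 000.

292.92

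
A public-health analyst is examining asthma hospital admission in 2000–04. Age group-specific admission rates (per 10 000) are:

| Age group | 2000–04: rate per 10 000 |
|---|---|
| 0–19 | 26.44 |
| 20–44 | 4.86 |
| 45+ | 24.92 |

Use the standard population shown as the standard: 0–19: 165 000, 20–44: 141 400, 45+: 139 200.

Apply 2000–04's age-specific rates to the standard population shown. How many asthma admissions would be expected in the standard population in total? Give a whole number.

852

Expected asthma admissions = Σ (standard pop × age-specific rate ÷ 10 000)
= 165 000×26.44/10 000 + 141 400×4.86/10 000 + 139 200×24.92/10 000
= 436.26 + 68.72 + 346.89 = 851.87.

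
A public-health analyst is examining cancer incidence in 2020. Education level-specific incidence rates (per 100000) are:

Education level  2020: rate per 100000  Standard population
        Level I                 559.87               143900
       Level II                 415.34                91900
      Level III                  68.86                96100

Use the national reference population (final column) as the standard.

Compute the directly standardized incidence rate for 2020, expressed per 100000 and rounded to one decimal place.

Standard total = 331900; weights = 0.4336, 0.2769, 0.2895.
Standardized rate: 0.4336×559.87 + 0.2769×415.34 + 0.2895×68.86 = 377.6815 per 100000.

377.7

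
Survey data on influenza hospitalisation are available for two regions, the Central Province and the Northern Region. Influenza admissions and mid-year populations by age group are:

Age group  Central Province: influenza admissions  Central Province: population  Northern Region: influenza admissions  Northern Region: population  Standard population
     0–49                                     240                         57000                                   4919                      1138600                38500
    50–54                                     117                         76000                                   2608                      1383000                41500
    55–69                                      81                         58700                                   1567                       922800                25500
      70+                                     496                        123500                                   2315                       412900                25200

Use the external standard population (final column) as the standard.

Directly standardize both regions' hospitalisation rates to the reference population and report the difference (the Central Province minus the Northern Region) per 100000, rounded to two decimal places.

Age-specific rates per 100000 for the Central Province: 421.05, 153.95, 137.99, 401.62.
For the Northern Region: 432.02, 188.58, 169.81, 560.67.
Standard total = 130700; weights = 0.2946, 0.3175, 0.1951, 0.1928.
The Central Province: 0.2946×421.05 + 0.3175×153.95 + 0.1951×137.99 + 0.1928×401.62 = 277.2677 per 100000.
The Northern Region: 0.2946×432.02 + 0.3175×188.58 + 0.1951×169.81 + 0.1928×560.67 = 328.3681 per 100000.
Difference = 277.2677 − 328.3681 = -51.1003.

-51.10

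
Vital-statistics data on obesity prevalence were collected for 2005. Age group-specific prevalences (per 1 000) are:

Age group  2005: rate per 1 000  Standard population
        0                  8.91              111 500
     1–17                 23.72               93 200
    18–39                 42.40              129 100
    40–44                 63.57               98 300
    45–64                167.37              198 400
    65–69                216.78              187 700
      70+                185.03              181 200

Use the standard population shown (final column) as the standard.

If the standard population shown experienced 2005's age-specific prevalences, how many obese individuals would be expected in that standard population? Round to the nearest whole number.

122350

Expected obese individuals = Σ (standard pop × age-specific rate ÷ 1 000)
= 111 500×8.91/1 000 + 93 200×23.72/1 000 + 129 100×42.40/1 000 + 98 300×63.57/1 000 + 198 400×167.37/1 000 + 187 700×216.78/1 000 + 181 200×185.03/1 000
= 993.47 + 2210.70 + 5473.84 + 6248.93 + 33206.21 + 40689.61 + 33527.44 = 122350.19.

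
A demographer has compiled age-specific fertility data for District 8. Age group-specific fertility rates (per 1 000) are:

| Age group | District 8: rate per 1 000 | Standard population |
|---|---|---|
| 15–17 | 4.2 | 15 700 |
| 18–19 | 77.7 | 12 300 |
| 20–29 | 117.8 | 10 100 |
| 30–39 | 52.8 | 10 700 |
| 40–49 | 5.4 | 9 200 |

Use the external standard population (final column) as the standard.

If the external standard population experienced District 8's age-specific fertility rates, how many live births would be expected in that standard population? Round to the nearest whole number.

Expected live births = Σ (standard pop × age-specific rate ÷ 1 000)
= 15 700×4.2/1 000 + 12 300×77.7/1 000 + 10 100×117.8/1 000 + 10 700×52.8/1 000 + 9 200×5.4/1 000
= 65.94 + 955.71 + 1189.78 + 564.96 + 49.68 = 2826.07.

2826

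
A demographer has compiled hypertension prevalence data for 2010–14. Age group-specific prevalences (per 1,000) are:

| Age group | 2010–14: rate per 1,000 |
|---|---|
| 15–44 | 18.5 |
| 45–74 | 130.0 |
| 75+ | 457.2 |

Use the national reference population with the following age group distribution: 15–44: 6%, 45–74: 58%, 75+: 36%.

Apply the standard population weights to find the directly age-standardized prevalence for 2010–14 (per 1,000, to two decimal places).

241.10

Standard weights: 0.06, 0.58, 0.36.
Standardized rate: 0.0600×18.5 + 0.5800×130.0 + 0.3600×457.2 = 241.1020 per 1,000.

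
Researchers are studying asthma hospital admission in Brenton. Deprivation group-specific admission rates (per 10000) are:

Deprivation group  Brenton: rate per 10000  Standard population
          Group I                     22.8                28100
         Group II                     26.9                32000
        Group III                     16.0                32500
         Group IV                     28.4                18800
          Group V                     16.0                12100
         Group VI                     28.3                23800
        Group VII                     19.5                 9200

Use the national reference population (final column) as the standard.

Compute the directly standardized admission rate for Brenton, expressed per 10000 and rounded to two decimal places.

23.02

Standard total = 156500; weights = 0.1796, 0.2045, 0.2077, 0.1201, 0.0773, 0.1521, 0.0588.
Standardized rate: 0.1796×22.8 + 0.2045×26.9 + 0.2077×16.0 + 0.1201×28.4 + 0.0773×16.0 + 0.1521×28.3 + 0.0588×19.5 = 23.0156 per 10000.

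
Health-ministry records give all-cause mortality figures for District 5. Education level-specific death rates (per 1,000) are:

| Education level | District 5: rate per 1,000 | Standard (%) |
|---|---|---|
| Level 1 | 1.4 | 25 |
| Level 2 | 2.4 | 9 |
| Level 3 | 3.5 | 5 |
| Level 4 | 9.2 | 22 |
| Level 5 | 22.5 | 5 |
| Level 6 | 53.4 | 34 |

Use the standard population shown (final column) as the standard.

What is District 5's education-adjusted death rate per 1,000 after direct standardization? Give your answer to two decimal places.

Standard weights: 0.25, 0.09, 0.05, 0.22, 0.05, 0.34.
Standardized rate: 0.2500×1.4 + 0.0900×2.4 + 0.0500×3.5 + 0.2200×9.2 + 0.0500×22.5 + 0.3400×53.4 = 22.0460 per 1,000.

22.05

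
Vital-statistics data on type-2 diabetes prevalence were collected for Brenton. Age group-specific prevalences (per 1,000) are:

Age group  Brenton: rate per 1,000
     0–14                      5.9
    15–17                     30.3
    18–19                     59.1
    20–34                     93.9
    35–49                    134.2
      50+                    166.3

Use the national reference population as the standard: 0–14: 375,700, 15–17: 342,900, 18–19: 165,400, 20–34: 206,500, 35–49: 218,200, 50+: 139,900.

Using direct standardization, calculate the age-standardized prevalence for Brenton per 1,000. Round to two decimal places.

65.11

Standard total = 1,448,600; weights = 0.2594, 0.2367, 0.1142, 0.1426, 0.1506, 0.0966.
Standardized rate: 0.2594×5.9 + 0.2367×30.3 + 0.1142×59.1 + 0.1426×93.9 + 0.1506×134.2 + 0.0966×166.3 = 65.1110 per 1,000.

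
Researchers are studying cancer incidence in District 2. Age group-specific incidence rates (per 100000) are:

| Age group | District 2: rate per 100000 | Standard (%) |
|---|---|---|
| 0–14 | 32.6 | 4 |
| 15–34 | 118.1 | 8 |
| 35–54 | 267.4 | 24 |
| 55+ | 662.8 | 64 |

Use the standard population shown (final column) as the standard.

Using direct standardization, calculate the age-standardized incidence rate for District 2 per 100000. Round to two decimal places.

Standard weights: 0.04, 0.08, 0.24, 0.64.
Standardized rate: 0.0400×32.6 + 0.0800×118.1 + 0.2400×267.4 + 0.6400×662.8 = 499.1200 per 100000.

499.12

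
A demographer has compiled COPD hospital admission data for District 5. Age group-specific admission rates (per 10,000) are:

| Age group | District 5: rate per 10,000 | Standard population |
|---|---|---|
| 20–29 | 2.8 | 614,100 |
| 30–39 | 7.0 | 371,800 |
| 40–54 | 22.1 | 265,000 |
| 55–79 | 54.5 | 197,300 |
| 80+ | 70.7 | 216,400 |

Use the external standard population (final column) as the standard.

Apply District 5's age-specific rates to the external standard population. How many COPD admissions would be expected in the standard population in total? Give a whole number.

3623

Expected COPD admissions = Σ (standard pop × age-specific rate ÷ 10,000)
= 614,100×2.8/10,000 + 371,800×7.0/10,000 + 265,000×22.1/10,000 + 197,300×54.5/10,000 + 216,400×70.7/10,000
= 171.95 + 260.26 + 585.65 + 1075.29 + 1529.95 = 3623.09.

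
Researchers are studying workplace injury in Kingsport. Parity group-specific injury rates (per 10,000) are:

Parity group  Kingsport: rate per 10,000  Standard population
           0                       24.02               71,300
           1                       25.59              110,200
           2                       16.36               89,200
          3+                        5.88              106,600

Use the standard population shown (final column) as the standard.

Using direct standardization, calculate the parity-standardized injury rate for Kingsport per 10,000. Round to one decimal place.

17.5

Standard total = 377,300; weights = 0.1890, 0.2921, 0.2364, 0.2825.
Standardized rate: 0.1890×24.02 + 0.2921×25.59 + 0.2364×16.36 + 0.2825×5.88 = 17.5424 per 10,000.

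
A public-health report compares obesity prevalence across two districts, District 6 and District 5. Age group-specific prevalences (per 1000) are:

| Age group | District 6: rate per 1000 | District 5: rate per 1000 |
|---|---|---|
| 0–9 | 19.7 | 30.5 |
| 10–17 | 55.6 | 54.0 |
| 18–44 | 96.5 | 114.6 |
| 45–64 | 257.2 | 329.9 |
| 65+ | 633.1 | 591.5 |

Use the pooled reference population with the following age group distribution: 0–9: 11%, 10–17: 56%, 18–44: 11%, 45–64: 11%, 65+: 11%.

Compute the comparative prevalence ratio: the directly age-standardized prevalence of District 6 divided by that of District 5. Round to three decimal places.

0.961

Standard weights: 0.11, 0.56, 0.11, 0.11, 0.11.
District 6: 0.1100×19.7 + 0.5600×55.6 + 0.1100×96.5 + 0.1100×257.2 + 0.1100×633.1 = 141.8510 per 1000.
District 5: 0.1100×30.5 + 0.5600×54.0 + 0.1100×114.6 + 0.1100×329.9 + 0.1100×591.5 = 147.5550 per 1000.
Ratio = 141.8510 ÷ 147.5550 = 0.96134.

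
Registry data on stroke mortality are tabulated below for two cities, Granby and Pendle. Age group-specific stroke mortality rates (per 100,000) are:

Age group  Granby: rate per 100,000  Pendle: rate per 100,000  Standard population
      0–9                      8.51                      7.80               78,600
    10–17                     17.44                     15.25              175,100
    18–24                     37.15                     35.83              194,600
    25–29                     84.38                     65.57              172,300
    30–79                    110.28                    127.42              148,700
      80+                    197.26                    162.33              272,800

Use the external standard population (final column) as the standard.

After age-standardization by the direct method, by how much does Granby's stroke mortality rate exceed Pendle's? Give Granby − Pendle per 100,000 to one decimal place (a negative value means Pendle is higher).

Standard total = 1,042,100; weights = 0.0754, 0.1680, 0.1867, 0.1653, 0.1427, 0.2618.
Granby: 0.0754×8.51 + 0.1680×17.44 + 0.1867×37.15 + 0.1653×84.38 + 0.1427×110.28 + 0.2618×197.26 = 91.8356 per 100,000.
Pendle: 0.0754×7.80 + 0.1680×15.25 + 0.1867×35.83 + 0.1653×65.57 + 0.1427×127.42 + 0.2618×162.33 = 81.3593 per 100,000.
Difference = 91.8356 − 81.3593 = 10.4762.

10.5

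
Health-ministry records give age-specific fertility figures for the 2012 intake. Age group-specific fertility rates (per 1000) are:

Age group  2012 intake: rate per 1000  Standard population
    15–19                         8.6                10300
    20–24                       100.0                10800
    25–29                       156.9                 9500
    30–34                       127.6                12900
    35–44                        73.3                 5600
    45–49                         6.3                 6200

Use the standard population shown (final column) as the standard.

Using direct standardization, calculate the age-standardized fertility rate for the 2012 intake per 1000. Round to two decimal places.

Standard total = 55300; weights = 0.1863, 0.1953, 0.1718, 0.2333, 0.1013, 0.1121.
Standardized rate: 0.1863×8.6 + 0.1953×100.0 + 0.1718×156.9 + 0.2333×127.6 + 0.1013×73.3 + 0.1121×6.3 = 85.9803 per 1000.

85.98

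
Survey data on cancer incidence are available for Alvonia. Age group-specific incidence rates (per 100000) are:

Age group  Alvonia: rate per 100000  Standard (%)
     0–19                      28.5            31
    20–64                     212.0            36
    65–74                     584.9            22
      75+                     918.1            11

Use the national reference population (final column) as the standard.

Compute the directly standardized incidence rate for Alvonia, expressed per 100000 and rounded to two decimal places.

Standard weights: 0.31, 0.36, 0.22, 0.11.
Standardized rate: 0.3100×28.5 + 0.3600×212.0 + 0.2200×584.9 + 0.1100×918.1 = 314.8240 per 100000.

314.82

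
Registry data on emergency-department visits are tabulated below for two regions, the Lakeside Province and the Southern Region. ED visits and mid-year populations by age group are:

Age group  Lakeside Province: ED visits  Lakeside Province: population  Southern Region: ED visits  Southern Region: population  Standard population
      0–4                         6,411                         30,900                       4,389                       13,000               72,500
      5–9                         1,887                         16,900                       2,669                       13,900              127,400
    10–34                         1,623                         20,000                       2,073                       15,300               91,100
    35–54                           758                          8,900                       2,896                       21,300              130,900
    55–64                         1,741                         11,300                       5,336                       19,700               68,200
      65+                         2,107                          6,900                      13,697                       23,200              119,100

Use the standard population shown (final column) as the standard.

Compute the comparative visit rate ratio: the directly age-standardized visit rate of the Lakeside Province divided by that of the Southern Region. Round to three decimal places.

Age-specific rates per 1,000 for the Lakeside Province: 207.476, 111.657, 81.150, 85.169, 154.071, 305.362.
For the Southern Region: 337.615, 192.014, 135.490, 135.962, 270.863, 590.388.
Standard total = 609,200; weights = 0.1190, 0.2091, 0.1495, 0.2149, 0.1120, 0.1955.
The Lakeside Province: 0.1190×207.476 + 0.2091×111.657 + 0.1495×81.150 + 0.2149×85.169 + 0.1120×154.071 + 0.1955×305.362 = 155.4246 per 1,000.
The Southern Region: 0.1190×337.615 + 0.2091×192.014 + 0.1495×135.490 + 0.2149×135.962 + 0.1120×270.863 + 0.1955×590.388 = 275.5556 per 1,000.
Ratio = 155.4246 ÷ 275.5556 = 0.56404.

0.564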